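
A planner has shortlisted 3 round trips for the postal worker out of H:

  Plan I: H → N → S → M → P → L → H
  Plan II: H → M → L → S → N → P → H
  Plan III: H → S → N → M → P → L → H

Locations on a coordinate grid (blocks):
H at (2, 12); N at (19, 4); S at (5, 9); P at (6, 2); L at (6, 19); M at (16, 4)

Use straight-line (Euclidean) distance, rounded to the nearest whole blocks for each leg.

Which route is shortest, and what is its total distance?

Shortest is Plan III, total 57 blocks.

Plan I: 19 + 15 + 12 + 10 + 17 + 8 = 81
Plan II: 16 + 18 + 10 + 15 + 13 + 11 = 83
Plan III: 4 + 15 + 3 + 10 + 17 + 8 = 57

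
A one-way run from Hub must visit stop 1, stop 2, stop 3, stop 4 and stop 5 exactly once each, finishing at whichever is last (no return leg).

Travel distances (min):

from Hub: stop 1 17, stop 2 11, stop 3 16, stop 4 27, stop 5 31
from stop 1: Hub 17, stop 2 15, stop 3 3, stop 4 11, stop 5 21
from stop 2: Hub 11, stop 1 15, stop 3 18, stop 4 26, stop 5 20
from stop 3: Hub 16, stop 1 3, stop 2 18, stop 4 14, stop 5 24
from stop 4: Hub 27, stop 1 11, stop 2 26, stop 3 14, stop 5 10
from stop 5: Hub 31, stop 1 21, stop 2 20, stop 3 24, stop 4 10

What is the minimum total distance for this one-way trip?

Minimum one-way distance = 53 min.

There are 5! = 120 possible orderings.
Hub→stop 1→stop 2→stop 3→stop 4→stop 5: 17+15+18+14+10 = 74
Hub→stop 1→stop 2→stop 3→stop 5→stop 4: 17+15+18+24+10 = 84
Hub→stop 1→stop 2→stop 4→stop 3→stop 5: 17+15+26+14+24 = 96
Hub→stop 1→stop 2→stop 4→stop 5→stop 3: 17+15+26+10+24 = 92
Hub→stop 1→stop 2→stop 5→stop 3→stop 4: 17+15+20+24+14 = 90
Hub→stop 1→stop 2→stop 5→stop 4→stop 3: 17+15+20+10+14 = 76
Hub→stop 1→stop 3→stop 2→stop 4→stop 5: 17+3+18+26+10 = 74
Hub→stop 1→stop 3→stop 2→stop 5→stop 4: 17+3+18+20+10 = 68
Hub→stop 1→stop 3→stop 4→stop 2→stop 5: 17+3+14+26+20 = 80
Hub→stop 1→stop 3→stop 4→stop 5→stop 2: 17+3+14+10+20 = 64
Hub→stop 1→stop 3→stop 5→stop 2→stop 4: 17+3+24+20+26 = 90
Hub→stop 1→stop 3→stop 5→stop 4→stop 2: 17+3+24+10+26 = 80
Hub→stop 1→stop 4→stop 2→stop 3→stop 5: 17+11+26+18+24 = 96
Hub→stop 1→stop 4→stop 2→stop 5→stop 3: 17+11+26+20+24 = 98
… (106 more)
Hub→stop 2→stop 1→stop 3→stop 4→stop 5: 11+15+3+14+10 = 53  ← best
The minimum is 53.
One shortest path: Hub → stop 2 → stop 1 → stop 3 → stop 4 → stop 5.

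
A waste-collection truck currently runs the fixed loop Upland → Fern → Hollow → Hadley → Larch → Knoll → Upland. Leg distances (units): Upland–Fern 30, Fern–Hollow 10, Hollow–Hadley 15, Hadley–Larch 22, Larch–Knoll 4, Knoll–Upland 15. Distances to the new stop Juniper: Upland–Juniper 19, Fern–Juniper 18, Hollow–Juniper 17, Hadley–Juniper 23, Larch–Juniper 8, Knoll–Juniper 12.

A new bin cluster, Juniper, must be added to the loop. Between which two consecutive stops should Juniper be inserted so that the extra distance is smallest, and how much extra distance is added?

Minimum extra distance: 7, inserting Juniper between Upland and Fern.

Insertion cost between consecutive stops i–j is d(i,Juniper) + d(Juniper,j) − d(i,j):
  between Upland and Fern: 19 + 18 − 30 = 7
  between Fern and Hollow: 18 + 17 − 10 = 25
  between Hollow and Hadley: 17 + 23 − 15 = 25
  between Hadley and Larch: 23 + 8 − 22 = 9
  between Larch and Knoll: 8 + 12 − 4 = 16
  between Knoll and Upland: 12 + 19 − 15 = 16
Cheapest insertion is between Upland and Fern, adding 7.
New total = 96 + 7 = 103.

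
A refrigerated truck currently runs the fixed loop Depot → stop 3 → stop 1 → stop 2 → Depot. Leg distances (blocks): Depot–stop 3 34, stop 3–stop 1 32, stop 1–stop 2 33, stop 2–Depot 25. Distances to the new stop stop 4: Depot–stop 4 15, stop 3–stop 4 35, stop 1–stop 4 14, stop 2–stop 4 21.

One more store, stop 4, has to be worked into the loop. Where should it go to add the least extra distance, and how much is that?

Insertion cost between consecutive stops i–j is d(i,stop 4) + d(stop 4,j) − d(i,j):
  between Depot and stop 3: 15 + 35 − 34 = 16
  between stop 3 and stop 1: 35 + 14 − 32 = 17
  between stop 1 and stop 2: 14 + 21 − 33 = 2
  between stop 2 and Depot: 21 + 15 − 25 = 11
Cheapest insertion is between stop 1 and stop 2, adding 2.
New total = 124 + 2 = 126.

+2 blocks — insert stop 4 between stop 1 and stop 2.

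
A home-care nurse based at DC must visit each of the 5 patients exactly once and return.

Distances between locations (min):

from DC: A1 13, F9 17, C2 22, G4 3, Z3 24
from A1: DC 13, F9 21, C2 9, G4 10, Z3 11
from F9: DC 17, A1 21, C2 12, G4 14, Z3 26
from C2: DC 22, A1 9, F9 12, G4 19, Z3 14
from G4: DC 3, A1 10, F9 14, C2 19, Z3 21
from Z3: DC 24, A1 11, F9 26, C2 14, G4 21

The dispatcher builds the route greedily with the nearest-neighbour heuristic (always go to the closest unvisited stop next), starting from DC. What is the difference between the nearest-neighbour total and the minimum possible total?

The nearest-neighbour route is 17 min longer than optimal.

DC: G4=3, A1=13, F9=17, C2=22, Z3=24 ⇒ G4
G4: A1=10, F9=14, C2=19, Z3=21 ⇒ A1
A1: C2=9, Z3=11, F9=21 ⇒ C2
C2: F9=12, Z3=14 ⇒ F9
F9: Z3=26 ⇒ Z3
NN route DC → G4 → A1 → C2 → F9 → Z3 → DC costs 84.
Optimal: DC → A1 → Z3 → C2 → F9 → G4 → DC costs 67 (by enumerating all 60 distinct tours).
Excess = 84 − 67 = 17.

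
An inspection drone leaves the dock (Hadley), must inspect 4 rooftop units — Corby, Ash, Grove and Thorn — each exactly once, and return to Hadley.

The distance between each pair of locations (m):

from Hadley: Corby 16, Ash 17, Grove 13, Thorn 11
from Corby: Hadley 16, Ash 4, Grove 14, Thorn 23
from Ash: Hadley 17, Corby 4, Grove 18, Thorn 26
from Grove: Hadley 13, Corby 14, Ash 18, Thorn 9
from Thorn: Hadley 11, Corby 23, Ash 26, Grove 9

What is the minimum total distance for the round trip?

55 m — the shortest possible round trip.

With 4 stops there are 4!/2 = 12 distinct round trips (a route and its reverse cost the same).
Hadley → Corby → Ash → Grove → Thorn → Hadley: 16+4+18+9+11 = 58
Hadley → Corby → Ash → Thorn → Grove → Hadley: 16+4+26+9+13 = 68
Hadley → Corby → Grove → Ash → Thorn → Hadley: 16+14+18+26+11 = 85
Hadley → Corby → Grove → Thorn → Ash → Hadley: 16+14+9+26+17 = 82
Hadley → Corby → Thorn → Ash → Grove → Hadley: 16+23+26+18+13 = 96
Hadley → Corby → Thorn → Grove → Ash → Hadley: 16+23+9+18+17 = 83
Hadley → Ash → Corby → Grove → Thorn → Hadley: 17+4+14+9+11 = 55
Hadley → Ash → Corby → Thorn → Grove → Hadley: 17+4+23+9+13 = 66
Hadley → Ash → Grove → Corby → Thorn → Hadley: 17+18+14+23+11 = 83
Hadley → Ash → Thorn → Corby → Grove → Hadley: 17+26+23+14+13 = 93
Hadley → Grove → Corby → Ash → Thorn → Hadley: 13+14+4+26+11 = 68
Hadley → Grove → Ash → Corby → Thorn → Hadley: 13+18+4+23+11 = 69
The minimum is 55.
One optimal route: Hadley → Ash → Corby → Grove → Thorn → Hadley (or its reverse).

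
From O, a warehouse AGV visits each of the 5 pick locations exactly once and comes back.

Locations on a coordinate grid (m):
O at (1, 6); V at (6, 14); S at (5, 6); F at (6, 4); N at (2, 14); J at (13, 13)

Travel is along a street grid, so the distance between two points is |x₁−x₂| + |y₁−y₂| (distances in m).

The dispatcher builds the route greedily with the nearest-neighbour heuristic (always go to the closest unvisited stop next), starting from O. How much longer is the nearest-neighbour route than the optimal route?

8 m longer than the optimal tour.

O: S=4, F=7, N=9, V=13, J=19 ⇒ S
S: F=3, V=9, N=11, J=15 ⇒ F
F: V=10, N=14, J=16 ⇒ V
V: N=4, J=8 ⇒ N
N: J=12 ⇒ J
NN route O → S → F → V → N → J → O costs 52.
Optimal: O → S → F → J → V → N → O costs 44 (by enumerating all 60 distinct tours).
Excess = 52 − 44 = 8.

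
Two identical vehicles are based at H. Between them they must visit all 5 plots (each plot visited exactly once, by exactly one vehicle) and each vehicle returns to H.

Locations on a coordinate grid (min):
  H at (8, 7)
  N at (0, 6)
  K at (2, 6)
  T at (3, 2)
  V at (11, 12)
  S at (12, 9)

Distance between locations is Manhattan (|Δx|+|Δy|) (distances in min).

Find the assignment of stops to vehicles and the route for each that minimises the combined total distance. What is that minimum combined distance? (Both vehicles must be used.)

Check every non-empty split of the stops between the two vehicles; for each half take its own optimal tour:
  {N} + {K, T, V, S}: 18 + 40 = 58
  {K} + {N, T, V, S}: 14 + 44 = 58
  {N, K} + {T, V, S}: 18 + 38 = 56
  {T} + {N, K, V, S}: 20 + 36 = 56
  {N, T} + {K, V, S}: 26 + 32 = 58
  {K, T} + {N, V, S}: 22 + 36 = 58
  … (15 splits in total)
  {N, K, T} + {V, S}: 26 + 18 = 44  ← best
Best: vehicle 1 H → N → K → T → H = 26; vehicle 2 H → V → S → H = 18; combined 44.

Minimum combined distance: 44 min.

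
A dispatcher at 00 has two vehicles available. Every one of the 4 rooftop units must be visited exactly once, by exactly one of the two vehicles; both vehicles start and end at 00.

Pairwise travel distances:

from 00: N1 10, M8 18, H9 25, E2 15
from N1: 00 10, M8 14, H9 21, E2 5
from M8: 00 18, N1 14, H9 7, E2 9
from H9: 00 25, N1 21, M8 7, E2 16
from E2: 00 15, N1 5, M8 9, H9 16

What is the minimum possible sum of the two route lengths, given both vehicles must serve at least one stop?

Minimum combined distance: 76.

Check every non-empty split of the stops between the two vehicles; for each half take its own optimal tour:
  {N1} + {M8, H9, E2}: 20 + 56 = 76
  {M8} + {N1, H9, E2}: 36 + 56 = 92
  {N1, M8} + {H9, E2}: 42 + 56 = 98
  {H9} + {N1, M8, E2}: 50 + 42 = 92
  {N1, H9} + {M8, E2}: 56 + 42 = 98
  {M8, H9} + {N1, E2}: 50 + 30 = 80
  … (7 splits in total)
Best: vehicle 1 00 → N1 → 00 = 20; vehicle 2 00 → M8 → H9 → E2 → 00 = 56; combined 76.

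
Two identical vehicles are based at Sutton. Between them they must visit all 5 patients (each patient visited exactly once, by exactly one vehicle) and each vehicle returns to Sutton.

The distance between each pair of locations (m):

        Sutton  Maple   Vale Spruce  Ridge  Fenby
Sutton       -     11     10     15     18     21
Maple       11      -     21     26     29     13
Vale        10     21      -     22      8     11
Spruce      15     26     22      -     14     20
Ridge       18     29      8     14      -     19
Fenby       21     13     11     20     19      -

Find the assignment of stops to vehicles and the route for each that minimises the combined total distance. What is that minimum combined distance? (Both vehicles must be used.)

Check every non-empty split of the stops between the two vehicles; for each half take its own optimal tour:
  {Maple} + {Vale, Spruce, Ridge, Fenby}: 22 + 69 = 91
  {Vale} + {Maple, Spruce, Ridge, Fenby}: 20 + 72 = 92
  {Maple, Vale} + {Spruce, Ridge, Fenby}: 42 + 69 = 111
  {Spruce} + {Maple, Vale, Ridge, Fenby}: 30 + 61 = 91
  {Maple, Spruce} + {Vale, Ridge, Fenby}: 52 + 58 = 110
  {Vale, Spruce} + {Maple, Ridge, Fenby}: 47 + 61 = 108
  … (15 splits in total)
Best: vehicle 1 Sutton → Maple → Sutton = 22; vehicle 2 Sutton → Vale → Fenby → Ridge → Spruce → Sutton = 69; combined 91.

Minimum combined distance: 91 m.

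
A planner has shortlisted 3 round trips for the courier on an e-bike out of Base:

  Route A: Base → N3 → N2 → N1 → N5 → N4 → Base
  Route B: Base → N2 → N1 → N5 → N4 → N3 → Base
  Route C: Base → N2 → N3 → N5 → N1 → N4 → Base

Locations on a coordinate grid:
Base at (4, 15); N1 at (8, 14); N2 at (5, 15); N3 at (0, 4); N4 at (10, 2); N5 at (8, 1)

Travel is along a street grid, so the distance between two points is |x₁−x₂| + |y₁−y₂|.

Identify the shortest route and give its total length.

48 — Route B is the shortest.

Route A: 15 + 16 + 4 + 13 + 3 + 19 = 70
Route B: 1 + 4 + 13 + 3 + 12 + 15 = 48
Route C: 1 + 16 + 11 + 13 + 14 + 19 = 74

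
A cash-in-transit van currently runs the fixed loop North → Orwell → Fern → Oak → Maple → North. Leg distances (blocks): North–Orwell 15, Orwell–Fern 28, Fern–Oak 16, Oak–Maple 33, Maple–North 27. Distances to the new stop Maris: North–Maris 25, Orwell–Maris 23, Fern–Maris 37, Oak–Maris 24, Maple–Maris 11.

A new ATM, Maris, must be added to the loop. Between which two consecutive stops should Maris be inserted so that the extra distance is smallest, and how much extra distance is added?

Adding 2 blocks by placing Maris on the Oak–Maple leg.

Insertion cost between consecutive stops i–j is d(i,Maris) + d(Maris,j) − d(i,j):
  between North and Orwell: 25 + 23 − 15 = 33
  between Orwell and Fern: 23 + 37 − 28 = 32
  between Fern and Oak: 37 + 24 − 16 = 45
  between Oak and Maple: 24 + 11 − 33 = 2
  between Maple and North: 11 + 25 − 27 = 9
Cheapest insertion is between Oak and Maple, adding 2.
New total = 119 + 2 = 121.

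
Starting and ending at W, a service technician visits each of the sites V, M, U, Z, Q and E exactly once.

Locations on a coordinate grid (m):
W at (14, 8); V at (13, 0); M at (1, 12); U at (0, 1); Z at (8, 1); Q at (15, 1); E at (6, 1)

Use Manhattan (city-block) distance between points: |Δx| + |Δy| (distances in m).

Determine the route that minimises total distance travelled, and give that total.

W → V → M → U → Z → Q → E → W: 9+24+12+8+7+9+15 = 84
W → V → M → U → Z → E → Q → W: 9+24+12+8+2+9+8 = 72
W → V → M → U → Q → Z → E → W: 9+24+12+15+7+2+15 = 84
W → V → M → U → Q → E → Z → W: 9+24+12+15+9+2+13 = 84
W → V → M → U → E → Z → Q → W: 9+24+12+6+2+7+8 = 68
W → V → M → U → E → Q → Z → W: 9+24+12+6+9+7+13 = 80
W → V → M → Z → U → Q → E → W: 9+24+18+8+15+9+15 = 98
W → V → M → Z → U → E → Q → W: 9+24+18+8+6+9+8 = 82
… (352 more)
W → M → U → E → Z → V → Q → W: 17+12+6+2+6+3+8 = 54  ← best
The minimum is 54.
One optimal route: W → M → U → E → Z → V → Q → W (or its reverse).

Minimum total distance: 54 m.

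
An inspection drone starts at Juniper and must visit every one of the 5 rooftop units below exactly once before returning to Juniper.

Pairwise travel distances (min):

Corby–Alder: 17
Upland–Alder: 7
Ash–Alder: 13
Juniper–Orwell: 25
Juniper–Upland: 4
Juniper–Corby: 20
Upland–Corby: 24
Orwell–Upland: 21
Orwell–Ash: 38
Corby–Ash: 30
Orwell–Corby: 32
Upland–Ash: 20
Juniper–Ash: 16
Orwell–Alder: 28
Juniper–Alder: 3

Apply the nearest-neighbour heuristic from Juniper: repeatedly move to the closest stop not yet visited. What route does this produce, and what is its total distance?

Juniper → [Alder:3 / Upland:4 / Ash:16 / Corby:20 / Orwell:25] → Alder (3)
Alder → [Upland:7 / Ash:13 / Corby:17 / Orwell:28] → Upland (7)
Upland → [Ash:20 / Orwell:21 / Corby:24] → Ash (20)
Ash → [Corby:30 / Orwell:38] → Corby (30)
Corby → [Orwell:32] → Orwell (32)
Return Orwell→Juniper: 25.
Total = 3 + 7 + 20 + 30 + 32 + 25 = 117.

Total distance 117 min via the nearest-neighbour route Juniper → Alder → Upland → Ash → Corby → Orwell → Juniper.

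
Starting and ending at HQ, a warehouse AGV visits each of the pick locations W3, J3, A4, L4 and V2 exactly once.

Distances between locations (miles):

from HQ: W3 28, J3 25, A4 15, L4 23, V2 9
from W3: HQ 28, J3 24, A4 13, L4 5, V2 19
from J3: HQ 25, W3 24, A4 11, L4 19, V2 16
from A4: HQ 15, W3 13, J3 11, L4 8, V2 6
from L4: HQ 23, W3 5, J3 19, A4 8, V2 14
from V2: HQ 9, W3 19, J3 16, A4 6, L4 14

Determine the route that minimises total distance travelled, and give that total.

Minimum total distance: 77 miles.

HQ-W3-J3-A4-L4-V2-HQ: 28+24+11+8+14+9 = 94
HQ-W3-J3-A4-V2-L4-HQ: 28+24+11+6+14+23 = 106
HQ-W3-J3-L4-A4-V2-HQ: 28+24+19+8+6+9 = 94
HQ-W3-J3-L4-V2-A4-HQ: 28+24+19+14+6+15 = 106
HQ-W3-J3-V2-A4-L4-HQ: 28+24+16+6+8+23 = 105
HQ-W3-J3-V2-L4-A4-HQ: 28+24+16+14+8+15 = 105
HQ-W3-A4-J3-L4-V2-HQ: 28+13+11+19+14+9 = 94
HQ-W3-A4-J3-V2-L4-HQ: 28+13+11+16+14+23 = 105
HQ-W3-A4-L4-J3-V2-HQ: 28+13+8+19+16+9 = 93
HQ-W3-A4-L4-V2-J3-HQ: 28+13+8+14+16+25 = 104
HQ-W3-A4-V2-J3-L4-HQ: 28+13+6+16+19+23 = 105
HQ-W3-A4-V2-L4-J3-HQ: 28+13+6+14+19+25 = 105
HQ-W3-L4-J3-A4-V2-HQ: 28+5+19+11+6+9 = 78
HQ-W3-L4-J3-V2-A4-HQ: 28+5+19+16+6+15 = 89
… (46 more)
HQ-W3-L4-A4-J3-V2-HQ: 28+5+8+11+16+9 = 77  ← best
The minimum is 77.
One optimal route: HQ → W3 → L4 → A4 → J3 → V2 → HQ (or its reverse).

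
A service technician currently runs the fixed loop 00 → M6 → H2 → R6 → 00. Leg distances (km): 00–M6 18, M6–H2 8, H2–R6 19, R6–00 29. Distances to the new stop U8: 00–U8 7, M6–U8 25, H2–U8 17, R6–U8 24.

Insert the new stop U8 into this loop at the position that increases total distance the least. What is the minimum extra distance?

+2 km — insert U8 between R6 and 00.

Insertion cost between consecutive stops i–j is d(i,U8) + d(U8,j) − d(i,j):
  between 00 and M6: 7 + 25 − 18 = 14
  between M6 and H2: 25 + 17 − 8 = 34
  between H2 and R6: 17 + 24 − 19 = 22
  between R6 and 00: 24 + 7 − 29 = 2
Cheapest insertion is between R6 and 00, adding 2.
New total = 74 + 2 = 76.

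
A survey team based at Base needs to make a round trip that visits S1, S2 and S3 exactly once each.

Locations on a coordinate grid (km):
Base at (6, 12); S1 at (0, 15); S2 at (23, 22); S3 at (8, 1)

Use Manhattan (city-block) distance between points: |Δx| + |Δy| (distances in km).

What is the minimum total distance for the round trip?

Base → S1 → S2 → S3 → Base: 9+30+36+13 = 88
Base → S1 → S3 → S2 → Base: 9+22+36+27 = 94
Base → S2 → S1 → S3 → Base: 27+30+22+13 = 92
The minimum is 88.
One optimal route: Base → S1 → S2 → S3 → Base (or its reverse).

Shortest round trip = 88 km.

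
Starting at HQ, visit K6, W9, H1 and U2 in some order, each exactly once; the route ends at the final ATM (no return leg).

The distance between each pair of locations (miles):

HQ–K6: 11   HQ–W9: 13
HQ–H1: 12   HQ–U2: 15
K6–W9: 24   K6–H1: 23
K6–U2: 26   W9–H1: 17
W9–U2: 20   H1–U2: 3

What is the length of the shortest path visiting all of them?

There are 4! = 24 possible orderings.
HQ → K6 → W9 → H1 → U2: 11+24+17+3 = 55
HQ → K6 → W9 → U2 → H1: 11+24+20+3 = 58
HQ → K6 → H1 → W9 → U2: 11+23+17+20 = 71
HQ → K6 → H1 → U2 → W9: 11+23+3+20 = 57
HQ → K6 → U2 → W9 → H1: 11+26+20+17 = 74
HQ → K6 → U2 → H1 → W9: 11+26+3+17 = 57
HQ → W9 → K6 → H1 → U2: 13+24+23+3 = 63
HQ → W9 → K6 → U2 → H1: 13+24+26+3 = 66
HQ → W9 → H1 → K6 → U2: 13+17+23+26 = 79
HQ → W9 → H1 → U2 → K6: 13+17+3+26 = 59
HQ → W9 → U2 → K6 → H1: 13+20+26+23 = 82
HQ → W9 → U2 → H1 → K6: 13+20+3+23 = 59
HQ → H1 → K6 → W9 → U2: 12+23+24+20 = 79
HQ → H1 → K6 → U2 → W9: 12+23+26+20 = 81
… (10 more)
The minimum is 55.
One shortest path: HQ → K6 → W9 → H1 → U2.

Minimum one-way distance = 55 miles.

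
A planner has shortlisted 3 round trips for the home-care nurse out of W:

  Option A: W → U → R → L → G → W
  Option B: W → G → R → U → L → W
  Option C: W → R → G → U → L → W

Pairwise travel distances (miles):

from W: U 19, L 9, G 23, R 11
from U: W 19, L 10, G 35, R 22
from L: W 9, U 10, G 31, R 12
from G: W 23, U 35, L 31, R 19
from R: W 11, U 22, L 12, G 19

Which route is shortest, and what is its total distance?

Option A: 19 + 22 + 12 + 31 + 23 = 107
Option B: 23 + 19 + 22 + 10 + 9 = 83
Option C: 11 + 19 + 35 + 10 + 9 = 84

83 miles — Option B is the shortest.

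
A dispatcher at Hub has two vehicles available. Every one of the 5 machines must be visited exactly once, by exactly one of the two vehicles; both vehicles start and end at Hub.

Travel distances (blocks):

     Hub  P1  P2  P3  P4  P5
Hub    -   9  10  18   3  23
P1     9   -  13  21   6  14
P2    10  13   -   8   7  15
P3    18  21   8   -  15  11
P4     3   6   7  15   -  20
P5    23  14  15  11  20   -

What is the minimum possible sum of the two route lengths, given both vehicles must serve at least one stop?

Check every non-empty split of the stops between the two vehicles; for each half take its own optimal tour:
  {P1} + {P2, P3, P4, P5}: 18 + 52 = 70
  {P2} + {P1, P3, P4, P5}: 20 + 52 = 72
  {P1, P2} + {P3, P4, P5}: 32 + 52 = 84
  {P3} + {P1, P2, P4, P5}: 36 + 48 = 84
  {P1, P3} + {P2, P4, P5}: 48 + 48 = 96
  {P2, P3} + {P1, P4, P5}: 36 + 46 = 82
  … (15 splits in total)
  {P4} + {P1, P2, P3, P5}: 6 + 52 = 58  ← best
Best: vehicle 1 Hub → P4 → Hub = 6; vehicle 2 Hub → P1 → P5 → P3 → P2 → Hub = 52; combined 58.

58 blocks — the smallest possible combined total.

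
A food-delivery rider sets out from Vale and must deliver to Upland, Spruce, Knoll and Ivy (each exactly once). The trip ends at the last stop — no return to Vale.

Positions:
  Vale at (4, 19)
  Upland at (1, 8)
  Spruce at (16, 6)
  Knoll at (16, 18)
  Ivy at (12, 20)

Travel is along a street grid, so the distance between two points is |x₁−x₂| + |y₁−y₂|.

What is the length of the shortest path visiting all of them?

Minimum one-way distance = 44.

There are 4! = 24 possible orderings.
Vale - Upland - Spruce - Knoll - Ivy: 14+17+12+6 = 49
Vale - Upland - Spruce - Ivy - Knoll: 14+17+18+6 = 55
Vale - Upland - Knoll - Spruce - Ivy: 14+25+12+18 = 69
Vale - Upland - Knoll - Ivy - Spruce: 14+25+6+18 = 63
Vale - Upland - Ivy - Spruce - Knoll: 14+23+18+12 = 67
Vale - Upland - Ivy - Knoll - Spruce: 14+23+6+12 = 55
Vale - Spruce - Upland - Knoll - Ivy: 25+17+25+6 = 73
Vale - Spruce - Upland - Ivy - Knoll: 25+17+23+6 = 71
Vale - Spruce - Knoll - Upland - Ivy: 25+12+25+23 = 85
Vale - Spruce - Knoll - Ivy - Upland: 25+12+6+23 = 66
Vale - Spruce - Ivy - Upland - Knoll: 25+18+23+25 = 91
Vale - Spruce - Ivy - Knoll - Upland: 25+18+6+25 = 74
Vale - Knoll - Upland - Spruce - Ivy: 13+25+17+18 = 73
Vale - Knoll - Upland - Ivy - Spruce: 13+25+23+18 = 79
… (10 more)
Vale - Ivy - Knoll - Spruce - Upland: 9+6+12+17 = 44  ← best
The minimum is 44.
One shortest path: Vale → Ivy → Knoll → Spruce → Upland.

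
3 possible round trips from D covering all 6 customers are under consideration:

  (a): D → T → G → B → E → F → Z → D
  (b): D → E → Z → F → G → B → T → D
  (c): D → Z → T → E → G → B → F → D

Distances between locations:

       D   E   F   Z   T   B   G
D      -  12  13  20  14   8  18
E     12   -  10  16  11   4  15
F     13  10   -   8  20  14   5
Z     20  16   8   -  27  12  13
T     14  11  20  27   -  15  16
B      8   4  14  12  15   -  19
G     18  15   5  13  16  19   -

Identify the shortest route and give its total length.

(a): 14 + 16 + 19 + 4 + 10 + 8 + 20 = 91
(b): 12 + 16 + 8 + 5 + 19 + 15 + 14 = 89
(c): 20 + 27 + 11 + 15 + 19 + 14 + 13 = 119

Shortest is (b), total 89.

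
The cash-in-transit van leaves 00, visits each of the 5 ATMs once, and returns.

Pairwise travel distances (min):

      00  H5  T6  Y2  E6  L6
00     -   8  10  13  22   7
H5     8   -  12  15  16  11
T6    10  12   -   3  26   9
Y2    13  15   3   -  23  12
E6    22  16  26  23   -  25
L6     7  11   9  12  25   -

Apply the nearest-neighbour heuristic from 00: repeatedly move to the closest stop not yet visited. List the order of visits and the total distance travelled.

Total distance 72 min via the nearest-neighbour route 00 → L6 → T6 → Y2 → H5 → E6 → 00.

From 00: distances to unvisited — L6=7, H5=8, T6=10, Y2=13, E6=22. Nearest is L6 (7).
From L6: distances to unvisited — T6=9, H5=11, Y2=12, E6=25. Nearest is T6 (9).
From T6: distances to unvisited — Y2=3, H5=12, E6=26. Nearest is Y2 (3).
From Y2: distances to unvisited — H5=15, E6=23. Nearest is H5 (15).
From H5: distances to unvisited — E6=16. Nearest is E6 (16).
Return E6→00: 22.
Total = 7 + 9 + 3 + 15 + 16 + 22 = 72.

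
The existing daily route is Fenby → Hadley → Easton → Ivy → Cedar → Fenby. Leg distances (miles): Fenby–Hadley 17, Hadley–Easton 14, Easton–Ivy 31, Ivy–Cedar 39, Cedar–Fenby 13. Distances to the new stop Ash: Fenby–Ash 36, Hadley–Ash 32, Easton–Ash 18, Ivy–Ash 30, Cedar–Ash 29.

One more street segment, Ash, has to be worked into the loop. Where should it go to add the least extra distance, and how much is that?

Insertion cost between consecutive stops i–j is d(i,Ash) + d(Ash,j) − d(i,j):
  between Fenby and Hadley: 36 + 32 − 17 = 51
  between Hadley and Easton: 32 + 18 − 14 = 36
  between Easton and Ivy: 18 + 30 − 31 = 17
  between Ivy and Cedar: 30 + 29 − 39 = 20
  between Cedar and Fenby: 29 + 36 − 13 = 52
Cheapest insertion is between Easton and Ivy, adding 17.
New total = 114 + 17 = 131.

Minimum extra distance: 17 miles, inserting Ash between Easton and Ivy.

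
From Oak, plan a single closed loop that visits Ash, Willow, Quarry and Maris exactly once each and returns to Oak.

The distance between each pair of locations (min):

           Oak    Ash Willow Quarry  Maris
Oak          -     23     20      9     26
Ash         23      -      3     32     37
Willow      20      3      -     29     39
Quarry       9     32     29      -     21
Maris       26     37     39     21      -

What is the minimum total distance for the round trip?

Oak-Ash-Willow-Quarry-Maris-Oak: 23+3+29+21+26 = 102
Oak-Ash-Willow-Maris-Quarry-Oak: 23+3+39+21+9 = 95
Oak-Ash-Quarry-Willow-Maris-Oak: 23+32+29+39+26 = 149
Oak-Ash-Quarry-Maris-Willow-Oak: 23+32+21+39+20 = 135
Oak-Ash-Maris-Willow-Quarry-Oak: 23+37+39+29+9 = 137
Oak-Ash-Maris-Quarry-Willow-Oak: 23+37+21+29+20 = 130
Oak-Willow-Ash-Quarry-Maris-Oak: 20+3+32+21+26 = 102
Oak-Willow-Ash-Maris-Quarry-Oak: 20+3+37+21+9 = 90
Oak-Willow-Quarry-Ash-Maris-Oak: 20+29+32+37+26 = 144
Oak-Willow-Maris-Ash-Quarry-Oak: 20+39+37+32+9 = 137
Oak-Quarry-Ash-Willow-Maris-Oak: 9+32+3+39+26 = 109
Oak-Quarry-Willow-Ash-Maris-Oak: 9+29+3+37+26 = 104
The minimum is 90.
One optimal route: Oak → Willow → Ash → Maris → Quarry → Oak (or its reverse).

90 min — the shortest possible round trip.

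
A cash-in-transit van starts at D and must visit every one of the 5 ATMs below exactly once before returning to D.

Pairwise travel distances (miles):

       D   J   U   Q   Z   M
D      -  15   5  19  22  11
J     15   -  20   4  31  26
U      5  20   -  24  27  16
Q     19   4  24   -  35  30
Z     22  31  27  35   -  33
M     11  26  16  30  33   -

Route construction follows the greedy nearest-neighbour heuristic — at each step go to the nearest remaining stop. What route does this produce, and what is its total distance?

D → [U:5 / M:11 / J:15 / Q:19 / Z:22] → U (5)
U → [M:16 / J:20 / Q:24 / Z:27] → M (16)
M → [J:26 / Q:30 / Z:33] → J (26)
J → [Q:4 / Z:31] → Q (4)
Q → [Z:35] → Z (35)
Return Z→D: 22.
Total = 5 + 16 + 26 + 4 + 35 + 22 = 108.

Nearest-neighbour total = 108 miles; route D → U → M → J → Q → Z → D.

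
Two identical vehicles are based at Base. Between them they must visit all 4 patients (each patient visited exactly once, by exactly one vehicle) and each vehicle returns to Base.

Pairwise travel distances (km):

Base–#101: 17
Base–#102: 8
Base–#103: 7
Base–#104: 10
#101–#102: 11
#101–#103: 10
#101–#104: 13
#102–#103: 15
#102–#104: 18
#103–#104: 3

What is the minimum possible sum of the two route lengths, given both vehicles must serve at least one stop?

Try each way of splitting the stops between the two vehicles (each non-empty) and, for each split, find the best tour for each vehicle:
  {#101} + {#102, #103, #104}: 34 + 36 = 70
  {#102} + {#101, #103, #104}: 16 + 40 = 56
  {#101, #102} + {#103, #104}: 36 + 20 = 56
  {#103} + {#101, #102, #104}: 14 + 42 = 56
  {#101, #103} + {#102, #104}: 34 + 36 = 70
  {#102, #103} + {#101, #104}: 30 + 40 = 70
  … (7 splits in total)
Best: vehicle 1 Base → #102 → Base = 16; vehicle 2 Base → #101 → #103 → #104 → Base = 40; combined 56.

56 km — the smallest possible combined total.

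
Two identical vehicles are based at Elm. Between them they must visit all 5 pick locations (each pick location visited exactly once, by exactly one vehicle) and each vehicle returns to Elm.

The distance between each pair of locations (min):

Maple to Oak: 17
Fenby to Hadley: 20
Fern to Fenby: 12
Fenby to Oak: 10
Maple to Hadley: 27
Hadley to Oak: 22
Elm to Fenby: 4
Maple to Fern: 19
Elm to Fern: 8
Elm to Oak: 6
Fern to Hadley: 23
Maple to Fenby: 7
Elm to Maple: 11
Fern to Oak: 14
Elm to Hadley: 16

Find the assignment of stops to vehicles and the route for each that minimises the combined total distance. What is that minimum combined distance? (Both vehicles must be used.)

There are 2^4 − 1 = 15 ways to divide the 5 stops into two non-empty groups. For each, the best each vehicle can do is its own shortest tour through its group:
  {Maple} + {Fern, Fenby, Hadley, Oak}: 22 + 67 = 89
  {Fern} + {Maple, Fenby, Hadley, Oak}: 16 + 66 = 82
  {Maple, Fern} + {Fenby, Hadley, Oak}: 38 + 52 = 90
  {Fenby} + {Maple, Fern, Hadley, Oak}: 8 + 81 = 89
  {Maple, Fenby} + {Fern, Hadley, Oak}: 22 + 59 = 81
  {Fern, Fenby} + {Maple, Hadley, Oak}: 24 + 66 = 90
  … (15 splits in total)
Best: vehicle 1 Elm → Maple → Fenby → Elm = 22; vehicle 2 Elm → Fern → Hadley → Oak → Elm = 59; combined 81.

81 min — the smallest possible combined total.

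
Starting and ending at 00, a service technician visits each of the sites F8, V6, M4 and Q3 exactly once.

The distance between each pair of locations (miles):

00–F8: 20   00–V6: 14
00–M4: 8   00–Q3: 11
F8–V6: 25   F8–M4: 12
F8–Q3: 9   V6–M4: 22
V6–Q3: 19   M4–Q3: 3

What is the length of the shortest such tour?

There are 12 distinct closed tours to check (reversals are equivalent).
00 - F8 - V6 - M4 - Q3 - 00: 20+25+22+3+11 = 81
00 - F8 - V6 - Q3 - M4 - 00: 20+25+19+3+8 = 75
00 - F8 - M4 - V6 - Q3 - 00: 20+12+22+19+11 = 84
00 - F8 - M4 - Q3 - V6 - 00: 20+12+3+19+14 = 68
00 - F8 - Q3 - V6 - M4 - 00: 20+9+19+22+8 = 78
00 - F8 - Q3 - M4 - V6 - 00: 20+9+3+22+14 = 68
00 - V6 - F8 - M4 - Q3 - 00: 14+25+12+3+11 = 65
00 - V6 - F8 - Q3 - M4 - 00: 14+25+9+3+8 = 59
00 - V6 - M4 - F8 - Q3 - 00: 14+22+12+9+11 = 68
00 - V6 - Q3 - F8 - M4 - 00: 14+19+9+12+8 = 62
00 - M4 - F8 - V6 - Q3 - 00: 8+12+25+19+11 = 75
00 - M4 - V6 - F8 - Q3 - 00: 8+22+25+9+11 = 75
The minimum is 59.
One optimal route: 00 → V6 → F8 → Q3 → M4 → 00 (or its reverse).

Minimum total distance: 59 miles.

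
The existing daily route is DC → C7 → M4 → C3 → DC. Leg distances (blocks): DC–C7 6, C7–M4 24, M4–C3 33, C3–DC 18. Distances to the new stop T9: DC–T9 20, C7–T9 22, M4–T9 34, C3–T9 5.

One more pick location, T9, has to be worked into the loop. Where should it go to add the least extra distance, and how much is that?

Adding 6 blocks by placing T9 on the M4–C3 leg.

Insertion cost between consecutive stops i–j is d(i,T9) + d(T9,j) − d(i,j):
  between DC and C7: 20 + 22 − 6 = 36
  between C7 and M4: 22 + 34 − 24 = 32
  between M4 and C3: 34 + 5 − 33 = 6
  between C3 and DC: 5 + 20 − 18 = 7
Cheapest insertion is between M4 and C3, adding 6.
New total = 81 + 6 = 87.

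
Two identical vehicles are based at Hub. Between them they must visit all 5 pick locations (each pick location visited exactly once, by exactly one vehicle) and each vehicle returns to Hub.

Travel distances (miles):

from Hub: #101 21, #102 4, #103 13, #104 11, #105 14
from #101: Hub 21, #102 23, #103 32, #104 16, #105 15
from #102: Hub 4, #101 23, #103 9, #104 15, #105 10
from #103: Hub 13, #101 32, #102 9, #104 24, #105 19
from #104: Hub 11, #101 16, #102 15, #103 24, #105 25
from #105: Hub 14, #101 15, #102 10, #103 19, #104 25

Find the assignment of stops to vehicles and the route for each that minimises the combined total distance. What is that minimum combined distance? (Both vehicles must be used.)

There are 2^4 − 1 = 15 ways to divide the 5 stops into two non-empty groups. For each, the best each vehicle can do is its own shortest tour through its group:
  {#101} + {#102, #103, #104, #105}: 42 + 68 = 110
  {#102} + {#101, #103, #104, #105}: 8 + 74 = 82
  {#101, #102} + {#103, #104, #105}: 48 + 68 = 116
  {#103} + {#101, #102, #104, #105}: 26 + 56 = 82
  {#101, #103} + {#102, #104, #105}: 66 + 50 = 116
  {#102, #103} + {#101, #104, #105}: 26 + 56 = 82
  … (15 splits in total)
Best: vehicle 1 Hub → #102 → Hub = 8; vehicle 2 Hub → #103 → #105 → #101 → #104 → Hub = 74; combined 82.

Minimum combined distance: 82 miles.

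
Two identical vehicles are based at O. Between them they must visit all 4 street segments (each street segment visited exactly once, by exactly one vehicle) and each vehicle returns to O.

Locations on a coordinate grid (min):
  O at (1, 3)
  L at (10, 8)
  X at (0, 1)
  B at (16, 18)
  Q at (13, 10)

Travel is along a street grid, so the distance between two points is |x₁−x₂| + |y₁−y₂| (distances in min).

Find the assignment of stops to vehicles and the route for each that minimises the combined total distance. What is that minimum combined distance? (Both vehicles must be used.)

Check every non-empty split of the stops between the two vehicles; for each half take its own optimal tour:
  {L} + {X, B, Q}: 28 + 66 = 94
  {X} + {L, B, Q}: 6 + 60 = 66
  {L, X} + {B, Q}: 34 + 60 = 94
  {B} + {L, X, Q}: 60 + 44 = 104
  {L, B} + {X, Q}: 60 + 44 = 104
  {X, B} + {L, Q}: 66 + 38 = 104
  … (7 splits in total)
Best: vehicle 1 O → X → O = 6; vehicle 2 O → L → B → Q → O = 60; combined 66.

Minimum combined distance: 66 min.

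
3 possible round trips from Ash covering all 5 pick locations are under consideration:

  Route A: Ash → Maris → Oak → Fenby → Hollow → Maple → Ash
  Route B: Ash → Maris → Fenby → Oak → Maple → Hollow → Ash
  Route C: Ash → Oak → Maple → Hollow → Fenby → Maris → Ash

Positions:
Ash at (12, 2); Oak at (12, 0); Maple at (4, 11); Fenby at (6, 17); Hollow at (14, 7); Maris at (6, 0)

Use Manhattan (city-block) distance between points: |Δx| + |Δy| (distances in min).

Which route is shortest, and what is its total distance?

Route A: 8 + 6 + 23 + 18 + 14 + 17 = 86
Route B: 8 + 17 + 23 + 19 + 14 + 7 = 88
Route C: 2 + 19 + 14 + 18 + 17 + 8 = 78

78 min — Route C is the shortest.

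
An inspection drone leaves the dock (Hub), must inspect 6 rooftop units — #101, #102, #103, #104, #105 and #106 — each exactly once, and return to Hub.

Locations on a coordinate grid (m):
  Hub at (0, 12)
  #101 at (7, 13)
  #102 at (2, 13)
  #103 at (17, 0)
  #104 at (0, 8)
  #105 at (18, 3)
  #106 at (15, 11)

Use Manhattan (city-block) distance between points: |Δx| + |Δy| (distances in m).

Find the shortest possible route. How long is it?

62 m — the shortest possible round trip.

With 6 stops there are 6!/2 = 360 distinct round trips (a route and its reverse cost the same).
Hub-#101-#102-#103-#104-#105-#106-Hub: 8+5+28+25+23+11+16 = 116
Hub-#101-#102-#103-#104-#106-#105-Hub: 8+5+28+25+18+11+27 = 122
Hub-#101-#102-#103-#105-#104-#106-Hub: 8+5+28+4+23+18+16 = 102
Hub-#101-#102-#103-#105-#106-#104-Hub: 8+5+28+4+11+18+4 = 78
Hub-#101-#102-#103-#106-#104-#105-Hub: 8+5+28+13+18+23+27 = 122
Hub-#101-#102-#103-#106-#105-#104-Hub: 8+5+28+13+11+23+4 = 92
Hub-#101-#102-#104-#103-#105-#106-Hub: 8+5+7+25+4+11+16 = 76
Hub-#101-#102-#104-#103-#106-#105-Hub: 8+5+7+25+13+11+27 = 96
… (352 more)
Hub-#102-#101-#106-#103-#105-#104-Hub: 3+5+10+13+4+23+4 = 62  ← best
The minimum is 62.
One optimal route: Hub → #102 → #101 → #106 → #103 → #105 → #104 → Hub (or its reverse).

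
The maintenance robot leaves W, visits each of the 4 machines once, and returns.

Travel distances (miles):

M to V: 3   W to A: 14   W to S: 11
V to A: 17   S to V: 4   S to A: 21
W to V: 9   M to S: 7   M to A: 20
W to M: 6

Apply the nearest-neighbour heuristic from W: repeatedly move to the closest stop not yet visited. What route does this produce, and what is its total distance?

48 miles along W → M → V → S → A → W.

From W: distances to unvisited — M=6, V=9, S=11, A=14. Nearest is M (6).
From M: distances to unvisited — V=3, S=7, A=20. Nearest is V (3).
From V: distances to unvisited — S=4, A=17. Nearest is S (4).
From S: distances to unvisited — A=21. Nearest is A (21).
Return A→W: 14.
Total = 6 + 3 + 4 + 21 + 14 = 48.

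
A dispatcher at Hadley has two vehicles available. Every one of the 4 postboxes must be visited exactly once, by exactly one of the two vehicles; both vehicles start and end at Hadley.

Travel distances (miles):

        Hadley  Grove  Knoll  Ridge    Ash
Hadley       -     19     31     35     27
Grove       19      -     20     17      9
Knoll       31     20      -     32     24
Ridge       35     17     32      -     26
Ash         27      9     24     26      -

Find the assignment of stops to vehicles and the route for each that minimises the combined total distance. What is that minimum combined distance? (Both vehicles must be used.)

Minimum combined distance: 150 miles.

Try each way of splitting the stops between the two vehicles (each non-empty) and, for each split, find the best tour for each vehicle:
  {Grove} + {Knoll, Ridge, Ash}: 38 + 116 = 154
  {Knoll} + {Grove, Ridge, Ash}: 62 + 88 = 150
  {Grove, Knoll} + {Ridge, Ash}: 70 + 88 = 158
  {Ridge} + {Grove, Knoll, Ash}: 70 + 83 = 153
  {Grove, Ridge} + {Knoll, Ash}: 71 + 82 = 153
  {Knoll, Ridge} + {Grove, Ash}: 98 + 55 = 153
  … (7 splits in total)
Best: vehicle 1 Hadley → Knoll → Hadley = 62; vehicle 2 Hadley → Ridge → Grove → Ash → Hadley = 88; combined 150.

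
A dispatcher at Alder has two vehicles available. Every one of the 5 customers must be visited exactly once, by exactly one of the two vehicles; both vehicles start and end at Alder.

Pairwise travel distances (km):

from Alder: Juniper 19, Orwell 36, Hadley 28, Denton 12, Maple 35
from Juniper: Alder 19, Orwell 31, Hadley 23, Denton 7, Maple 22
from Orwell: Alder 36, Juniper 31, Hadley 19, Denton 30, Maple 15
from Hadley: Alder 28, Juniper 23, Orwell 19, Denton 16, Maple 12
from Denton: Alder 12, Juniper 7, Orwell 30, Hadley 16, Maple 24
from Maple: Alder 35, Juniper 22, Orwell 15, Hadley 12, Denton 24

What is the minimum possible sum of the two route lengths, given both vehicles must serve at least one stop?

Check every non-empty split of the stops between the two vehicles; for each half take its own optimal tour:
  {Juniper} + {Orwell, Hadley, Denton, Maple}: 38 + 91 = 129
  {Orwell} + {Juniper, Hadley, Denton, Maple}: 72 + 81 = 153
  {Juniper, Orwell} + {Hadley, Denton, Maple}: 86 + 75 = 161
  {Hadley} + {Juniper, Orwell, Denton, Maple}: 56 + 92 = 148
  {Juniper, Hadley} + {Orwell, Denton, Maple}: 70 + 87 = 157
  {Orwell, Hadley} + {Juniper, Denton, Maple}: 83 + 76 = 159
  … (15 splits in total)
  {Denton} + {Juniper, Orwell, Hadley, Maple}: 24 + 103 = 127  ← best
Best: vehicle 1 Alder → Denton → Alder = 24; vehicle 2 Alder → Juniper → Maple → Orwell → Hadley → Alder = 103; combined 127.

127 km — the smallest possible combined total.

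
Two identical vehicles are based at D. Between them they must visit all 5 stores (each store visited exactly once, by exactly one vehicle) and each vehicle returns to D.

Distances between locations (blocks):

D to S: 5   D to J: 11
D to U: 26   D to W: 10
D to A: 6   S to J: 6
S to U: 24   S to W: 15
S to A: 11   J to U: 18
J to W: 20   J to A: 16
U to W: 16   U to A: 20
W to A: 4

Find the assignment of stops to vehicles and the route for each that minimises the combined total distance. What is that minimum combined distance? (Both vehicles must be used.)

Minimum combined distance: 65 blocks.

Try each way of splitting the stops between the two vehicles (each non-empty) and, for each split, find the best tour for each vehicle:
  {S} + {J, U, W, A}: 10 + 55 = 65
  {J} + {S, U, W, A}: 22 + 55 = 77
  {S, J} + {U, W, A}: 22 + 52 = 74
  {U} + {S, J, W, A}: 52 + 41 = 93
  {S, U} + {J, W, A}: 55 + 41 = 96
  {J, U} + {S, W, A}: 55 + 30 = 85
  … (15 splits in total)
Best: vehicle 1 D → S → D = 10; vehicle 2 D → J → U → W → A → D = 55; combined 65.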